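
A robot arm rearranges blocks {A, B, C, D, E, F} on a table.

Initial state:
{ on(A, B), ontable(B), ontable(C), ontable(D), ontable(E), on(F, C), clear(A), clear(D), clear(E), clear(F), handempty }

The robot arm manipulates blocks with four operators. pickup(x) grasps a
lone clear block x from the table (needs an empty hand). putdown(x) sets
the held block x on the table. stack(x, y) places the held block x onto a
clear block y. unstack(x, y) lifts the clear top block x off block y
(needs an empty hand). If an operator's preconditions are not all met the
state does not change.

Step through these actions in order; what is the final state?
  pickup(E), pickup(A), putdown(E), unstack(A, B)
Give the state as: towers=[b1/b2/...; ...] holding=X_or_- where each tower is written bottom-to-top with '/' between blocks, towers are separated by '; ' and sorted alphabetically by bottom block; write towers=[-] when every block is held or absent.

towers=[B; C/F; D; E] holding=A

step 1 (pickup(E)): towers=[B/A; C/F; D] holding=E
step 2 (pickup(A)) [no-op]: towers=[B/A; C/F; D] holding=E
step 3 (putdown(E)): towers=[B/A; C/F; D; E] holding=-
step 4 (unstack(A, B)): towers=[B; C/F; D; E] holding=A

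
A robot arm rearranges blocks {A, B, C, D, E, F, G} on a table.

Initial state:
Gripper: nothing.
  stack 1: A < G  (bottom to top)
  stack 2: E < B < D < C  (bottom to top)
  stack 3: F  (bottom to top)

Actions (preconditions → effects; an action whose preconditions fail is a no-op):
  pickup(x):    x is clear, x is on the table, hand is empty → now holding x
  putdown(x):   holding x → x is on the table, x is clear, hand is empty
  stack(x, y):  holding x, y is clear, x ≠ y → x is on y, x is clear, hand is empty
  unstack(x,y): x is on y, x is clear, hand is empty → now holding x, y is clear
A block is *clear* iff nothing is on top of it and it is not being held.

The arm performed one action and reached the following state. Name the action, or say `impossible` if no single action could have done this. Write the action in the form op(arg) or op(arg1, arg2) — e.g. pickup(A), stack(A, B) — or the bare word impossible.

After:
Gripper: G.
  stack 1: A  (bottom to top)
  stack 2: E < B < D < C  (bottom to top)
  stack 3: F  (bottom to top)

target: towers=[A; E/B/D/C; F] holding=G
         pickup(F) → towers=[A/G; E/B/D/C] holding=F
     unstack(G, A) → towers=[A; E/B/D/C; F] holding=G  ← match
     unstack(C, D) → towers=[A/G; E/B/D; F] holding=C

unstack(G, A)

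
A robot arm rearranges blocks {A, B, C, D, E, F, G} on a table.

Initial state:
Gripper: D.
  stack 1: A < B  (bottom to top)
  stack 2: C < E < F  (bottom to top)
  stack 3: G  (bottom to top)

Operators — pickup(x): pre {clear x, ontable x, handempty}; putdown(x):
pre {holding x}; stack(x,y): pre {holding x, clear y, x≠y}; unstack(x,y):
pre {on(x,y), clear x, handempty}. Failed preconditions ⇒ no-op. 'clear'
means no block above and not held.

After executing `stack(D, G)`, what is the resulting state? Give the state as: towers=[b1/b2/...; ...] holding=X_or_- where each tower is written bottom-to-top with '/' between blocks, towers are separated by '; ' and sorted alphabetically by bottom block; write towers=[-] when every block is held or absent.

towers=[A/B; C/E/F; G/D] holding=-

before: towers=[A/B; C/E/F; G] holding=D
pre[stack(D, G)]: holding(D) ok, clear(G) ok, D≠G ok
all met → apply stack(D, G)
after:  towers=[A/B; C/E/F; G/D] holding=-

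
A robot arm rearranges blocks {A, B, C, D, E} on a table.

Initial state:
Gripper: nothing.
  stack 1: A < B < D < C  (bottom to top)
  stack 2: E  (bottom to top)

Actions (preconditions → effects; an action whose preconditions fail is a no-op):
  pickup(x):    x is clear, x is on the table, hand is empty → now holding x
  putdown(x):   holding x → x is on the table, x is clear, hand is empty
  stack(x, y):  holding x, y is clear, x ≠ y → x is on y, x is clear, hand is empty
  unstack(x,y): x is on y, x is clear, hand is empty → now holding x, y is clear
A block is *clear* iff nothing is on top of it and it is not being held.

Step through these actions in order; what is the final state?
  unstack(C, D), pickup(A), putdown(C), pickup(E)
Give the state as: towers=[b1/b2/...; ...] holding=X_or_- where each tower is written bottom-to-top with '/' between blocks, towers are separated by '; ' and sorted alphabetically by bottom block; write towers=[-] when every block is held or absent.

step 1 (unstack(C, D)): towers=[A/B/D; E] holding=C
step 2 (pickup(A)) [no-op]: towers=[A/B/D; E] holding=C
step 3 (putdown(C)): towers=[A/B/D; C; E] holding=-
step 4 (pickup(E)): towers=[A/B/D; C] holding=E

towers=[A/B/D; C] holding=E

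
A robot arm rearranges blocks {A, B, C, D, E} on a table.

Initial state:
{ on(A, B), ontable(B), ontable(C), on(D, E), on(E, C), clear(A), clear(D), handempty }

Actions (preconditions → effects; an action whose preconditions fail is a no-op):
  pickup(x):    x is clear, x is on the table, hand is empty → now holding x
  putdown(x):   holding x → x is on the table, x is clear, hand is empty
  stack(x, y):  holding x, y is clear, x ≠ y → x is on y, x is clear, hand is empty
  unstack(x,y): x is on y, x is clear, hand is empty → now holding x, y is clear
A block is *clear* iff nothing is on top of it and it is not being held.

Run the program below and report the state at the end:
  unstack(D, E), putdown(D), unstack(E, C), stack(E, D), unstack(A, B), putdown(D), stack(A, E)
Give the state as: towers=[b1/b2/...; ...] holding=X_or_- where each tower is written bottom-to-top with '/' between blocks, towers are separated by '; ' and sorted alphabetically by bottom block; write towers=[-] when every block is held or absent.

step 1 (unstack(D, E)): towers=[B/A; C/E] holding=D
step 2 (putdown(D)): towers=[B/A; C/E; D] holding=-
step 3 (unstack(E, C)): towers=[B/A; C; D] holding=E
step 4 (stack(E, D)): towers=[B/A; C; D/E] holding=-
step 5 (unstack(A, B)): towers=[B; C; D/E] holding=A
step 6 (putdown(D)) [no-op]: towers=[B; C; D/E] holding=A
step 7 (stack(A, E)): towers=[B; C; D/E/A] holding=-

towers=[B; C; D/E/A] holding=-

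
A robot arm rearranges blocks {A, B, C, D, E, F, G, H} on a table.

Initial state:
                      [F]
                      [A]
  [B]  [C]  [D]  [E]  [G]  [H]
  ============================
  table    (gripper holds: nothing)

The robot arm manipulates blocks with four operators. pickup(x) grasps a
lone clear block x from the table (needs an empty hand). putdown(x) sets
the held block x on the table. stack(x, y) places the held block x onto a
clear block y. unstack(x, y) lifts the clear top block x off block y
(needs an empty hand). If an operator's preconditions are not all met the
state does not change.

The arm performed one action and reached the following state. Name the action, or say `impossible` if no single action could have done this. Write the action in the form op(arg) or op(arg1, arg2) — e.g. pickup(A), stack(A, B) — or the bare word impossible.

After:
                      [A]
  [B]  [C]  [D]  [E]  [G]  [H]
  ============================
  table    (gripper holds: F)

unstack(F, A)

target: towers=[B; C; D; E; G/A; H] holding=F
         pickup(E) → towers=[B; C; D; G/A/F; H] holding=E
         pickup(H) → towers=[B; C; D; E; G/A/F] holding=H
         pickup(B) → towers=[C; D; E; G/A/F; H] holding=B
     unstack(F, A) → towers=[B; C; D; E; G/A; H] holding=F  ← match
         pickup(D) → towers=[B; C; E; G/A/F; H] holding=D
         pickup(C) → towers=[B; D; E; G/A/F; H] holding=C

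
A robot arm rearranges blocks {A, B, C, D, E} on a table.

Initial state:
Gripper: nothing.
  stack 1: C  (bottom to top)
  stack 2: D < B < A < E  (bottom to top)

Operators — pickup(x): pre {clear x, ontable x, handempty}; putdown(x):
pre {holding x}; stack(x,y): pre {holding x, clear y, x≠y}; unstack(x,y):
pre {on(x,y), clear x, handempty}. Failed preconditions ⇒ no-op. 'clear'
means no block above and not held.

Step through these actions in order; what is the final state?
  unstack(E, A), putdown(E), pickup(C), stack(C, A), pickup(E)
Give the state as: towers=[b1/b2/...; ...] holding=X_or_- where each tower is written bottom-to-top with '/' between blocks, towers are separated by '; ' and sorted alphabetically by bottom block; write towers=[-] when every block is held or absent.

towers=[D/B/A/C] holding=E

step 1 (unstack(E, A)): towers=[C; D/B/A] holding=E
step 2 (putdown(E)): towers=[C; D/B/A; E] holding=-
step 3 (pickup(C)): towers=[D/B/A; E] holding=C
step 4 (stack(C, A)): towers=[D/B/A/C; E] holding=-
step 5 (pickup(E)): towers=[D/B/A/C] holding=E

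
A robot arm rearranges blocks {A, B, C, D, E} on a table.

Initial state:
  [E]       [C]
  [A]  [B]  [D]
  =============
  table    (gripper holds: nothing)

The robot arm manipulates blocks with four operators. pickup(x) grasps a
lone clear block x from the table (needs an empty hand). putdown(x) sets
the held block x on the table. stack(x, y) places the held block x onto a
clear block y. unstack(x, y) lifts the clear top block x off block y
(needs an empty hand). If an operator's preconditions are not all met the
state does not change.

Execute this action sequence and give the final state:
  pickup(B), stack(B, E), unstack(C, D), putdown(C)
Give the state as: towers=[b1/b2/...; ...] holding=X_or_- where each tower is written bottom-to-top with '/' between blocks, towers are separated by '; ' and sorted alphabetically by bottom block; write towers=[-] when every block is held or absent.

towers=[A/E/B; C; D] holding=-

step 1 (pickup(B)): towers=[A/E; D/C] holding=B
step 2 (stack(B, E)): towers=[A/E/B; D/C] holding=-
step 3 (unstack(C, D)): towers=[A/E/B; D] holding=C
step 4 (putdown(C)): towers=[A/E/B; C; D] holding=-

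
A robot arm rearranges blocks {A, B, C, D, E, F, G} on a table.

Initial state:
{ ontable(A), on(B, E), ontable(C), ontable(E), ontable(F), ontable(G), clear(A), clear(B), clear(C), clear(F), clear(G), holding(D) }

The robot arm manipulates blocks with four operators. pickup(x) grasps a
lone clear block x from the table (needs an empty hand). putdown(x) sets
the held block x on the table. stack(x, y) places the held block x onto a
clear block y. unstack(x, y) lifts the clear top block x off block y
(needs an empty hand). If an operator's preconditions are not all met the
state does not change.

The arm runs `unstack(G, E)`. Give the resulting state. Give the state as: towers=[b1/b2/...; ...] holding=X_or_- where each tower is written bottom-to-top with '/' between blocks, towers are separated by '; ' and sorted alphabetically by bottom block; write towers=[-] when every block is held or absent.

before: towers=[A; C; E/B; F; G] holding=D
pre[unstack(G, E)]: on(G,E) no, clear(G) yes, handempty no
on(G,E), handempty unmet → unstack(G, E) is a no-op
after:  towers=[A; C; E/B; F; G] holding=D

towers=[A; C; E/B; F; G] holding=D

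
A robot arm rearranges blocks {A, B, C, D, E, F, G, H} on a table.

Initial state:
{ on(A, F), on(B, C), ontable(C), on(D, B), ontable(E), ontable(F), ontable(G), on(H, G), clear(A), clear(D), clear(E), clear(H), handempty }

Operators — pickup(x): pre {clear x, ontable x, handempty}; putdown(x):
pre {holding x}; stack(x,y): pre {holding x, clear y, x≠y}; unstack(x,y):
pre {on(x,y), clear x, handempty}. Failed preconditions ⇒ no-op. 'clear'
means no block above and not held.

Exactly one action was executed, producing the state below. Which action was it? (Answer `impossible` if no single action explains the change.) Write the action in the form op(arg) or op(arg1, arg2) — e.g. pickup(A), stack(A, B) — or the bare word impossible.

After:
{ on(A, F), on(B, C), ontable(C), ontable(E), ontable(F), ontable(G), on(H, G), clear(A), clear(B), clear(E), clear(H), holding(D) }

unstack(D, B)

target: towers=[C/B; E; F/A; G/H] holding=D
     unstack(A, F) → towers=[C/B/D; E; F; G/H] holding=A
         pickup(E) → towers=[C/B/D; F/A; G/H] holding=E
     unstack(H, G) → towers=[C/B/D; E; F/A; G] holding=H
     unstack(D, B) → towers=[C/B; E; F/A; G/H] holding=D  ← match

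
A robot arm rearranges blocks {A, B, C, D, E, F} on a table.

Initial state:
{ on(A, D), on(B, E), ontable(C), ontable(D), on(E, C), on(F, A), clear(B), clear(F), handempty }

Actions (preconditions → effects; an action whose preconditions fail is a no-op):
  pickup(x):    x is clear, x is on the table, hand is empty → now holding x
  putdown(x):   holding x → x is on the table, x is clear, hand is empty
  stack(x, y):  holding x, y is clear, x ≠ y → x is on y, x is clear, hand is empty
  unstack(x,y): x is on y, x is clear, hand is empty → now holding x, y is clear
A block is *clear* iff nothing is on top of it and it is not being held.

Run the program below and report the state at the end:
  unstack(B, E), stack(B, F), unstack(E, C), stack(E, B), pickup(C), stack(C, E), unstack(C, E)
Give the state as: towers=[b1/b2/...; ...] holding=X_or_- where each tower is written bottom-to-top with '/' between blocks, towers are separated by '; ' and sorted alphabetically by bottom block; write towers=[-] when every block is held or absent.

towers=[D/A/F/B/E] holding=C

step 1 (unstack(B, E)): towers=[C/E; D/A/F] holding=B
step 2 (stack(B, F)): towers=[C/E; D/A/F/B] holding=-
step 3 (unstack(E, C)): towers=[C; D/A/F/B] holding=E
step 4 (stack(E, B)): towers=[C; D/A/F/B/E] holding=-
step 5 (pickup(C)): towers=[D/A/F/B/E] holding=C
step 6 (stack(C, E)): towers=[D/A/F/B/E/C] holding=-
step 7 (unstack(C, E)): towers=[D/A/F/B/E] holding=C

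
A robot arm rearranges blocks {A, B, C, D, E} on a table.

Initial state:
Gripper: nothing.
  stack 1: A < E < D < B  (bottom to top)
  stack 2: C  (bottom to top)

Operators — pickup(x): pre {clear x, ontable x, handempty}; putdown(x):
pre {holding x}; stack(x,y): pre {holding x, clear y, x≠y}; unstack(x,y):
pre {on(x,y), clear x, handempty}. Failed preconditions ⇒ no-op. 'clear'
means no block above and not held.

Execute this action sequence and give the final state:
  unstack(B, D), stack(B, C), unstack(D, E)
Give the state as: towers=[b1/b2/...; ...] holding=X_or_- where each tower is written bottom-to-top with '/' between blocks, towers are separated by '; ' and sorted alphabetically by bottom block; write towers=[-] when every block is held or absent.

towers=[A/E; C/B] holding=D

step 1 (unstack(B, D)): towers=[A/E/D; C] holding=B
step 2 (stack(B, C)): towers=[A/E/D; C/B] holding=-
step 3 (unstack(D, E)): towers=[A/E; C/B] holding=D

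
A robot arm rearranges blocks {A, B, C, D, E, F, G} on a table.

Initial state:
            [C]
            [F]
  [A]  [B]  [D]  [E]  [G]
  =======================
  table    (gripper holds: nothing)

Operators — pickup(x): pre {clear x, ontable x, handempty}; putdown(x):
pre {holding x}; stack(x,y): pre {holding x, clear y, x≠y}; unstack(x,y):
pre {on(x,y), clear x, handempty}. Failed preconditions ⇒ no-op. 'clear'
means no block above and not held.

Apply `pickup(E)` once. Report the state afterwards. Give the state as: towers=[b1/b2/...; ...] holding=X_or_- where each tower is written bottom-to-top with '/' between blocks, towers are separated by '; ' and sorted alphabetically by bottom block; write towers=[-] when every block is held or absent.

before: towers=[A; B; D/F/C; E; G] holding=-
pre[pickup(E)]: clear(E) ok, ontable(E) ok, handempty ok
all met → apply pickup(E)
after:  towers=[A; B; D/F/C; G] holding=E

towers=[A; B; D/F/C; G] holding=E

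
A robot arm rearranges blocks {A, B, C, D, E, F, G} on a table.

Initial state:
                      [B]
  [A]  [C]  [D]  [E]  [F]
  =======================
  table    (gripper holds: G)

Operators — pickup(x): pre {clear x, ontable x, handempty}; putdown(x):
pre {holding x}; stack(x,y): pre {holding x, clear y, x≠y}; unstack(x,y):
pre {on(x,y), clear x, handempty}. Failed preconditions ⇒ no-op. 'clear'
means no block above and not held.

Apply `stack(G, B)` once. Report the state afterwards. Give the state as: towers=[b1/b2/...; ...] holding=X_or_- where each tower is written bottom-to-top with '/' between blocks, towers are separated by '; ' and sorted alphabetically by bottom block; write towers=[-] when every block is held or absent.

before: towers=[A; C; D; E; F/B] holding=G
pre[stack(G, B)]: holding(G) ✓, clear(B) ✓, G≠B ✓
all met → apply stack(G, B)
after:  towers=[A; C; D; E; F/B/G] holding=-

towers=[A; C; D; E; F/B/G] holding=-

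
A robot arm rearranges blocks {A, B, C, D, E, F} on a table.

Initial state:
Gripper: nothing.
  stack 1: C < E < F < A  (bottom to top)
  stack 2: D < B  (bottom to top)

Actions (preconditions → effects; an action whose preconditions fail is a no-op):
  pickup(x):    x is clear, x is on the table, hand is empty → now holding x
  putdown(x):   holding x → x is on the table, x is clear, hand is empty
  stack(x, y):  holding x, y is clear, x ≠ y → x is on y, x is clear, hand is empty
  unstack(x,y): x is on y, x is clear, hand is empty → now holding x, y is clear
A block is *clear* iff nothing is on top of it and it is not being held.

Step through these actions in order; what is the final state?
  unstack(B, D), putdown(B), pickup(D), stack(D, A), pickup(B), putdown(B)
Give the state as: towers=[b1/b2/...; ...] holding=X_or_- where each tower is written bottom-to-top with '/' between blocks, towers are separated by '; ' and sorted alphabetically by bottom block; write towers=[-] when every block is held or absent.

towers=[B; C/E/F/A/D] holding=-

step 1 (unstack(B, D)): towers=[C/E/F/A; D] holding=B
step 2 (putdown(B)): towers=[B; C/E/F/A; D] holding=-
step 3 (pickup(D)): towers=[B; C/E/F/A] holding=D
step 4 (stack(D, A)): towers=[B; C/E/F/A/D] holding=-
step 5 (pickup(B)): towers=[C/E/F/A/D] holding=B
step 6 (putdown(B)): towers=[B; C/E/F/A/D] holding=-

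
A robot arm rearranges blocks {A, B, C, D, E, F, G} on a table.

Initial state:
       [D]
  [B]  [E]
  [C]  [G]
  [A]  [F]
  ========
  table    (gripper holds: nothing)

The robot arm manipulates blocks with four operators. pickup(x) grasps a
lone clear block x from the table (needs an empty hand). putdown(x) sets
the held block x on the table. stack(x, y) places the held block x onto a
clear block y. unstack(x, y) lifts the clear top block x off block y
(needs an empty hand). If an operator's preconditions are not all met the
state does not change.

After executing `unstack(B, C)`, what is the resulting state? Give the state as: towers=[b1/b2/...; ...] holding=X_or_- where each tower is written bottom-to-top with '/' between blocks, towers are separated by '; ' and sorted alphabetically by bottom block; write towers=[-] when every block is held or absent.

before: towers=[A/C/B; F/G/E/D] holding=-
pre[unstack(B, C)]: on(B,C) ok, clear(B) ok, handempty ok
all met → apply unstack(B, C)
after:  towers=[A/C; F/G/E/D] holding=B

towers=[A/C; F/G/E/D] holding=B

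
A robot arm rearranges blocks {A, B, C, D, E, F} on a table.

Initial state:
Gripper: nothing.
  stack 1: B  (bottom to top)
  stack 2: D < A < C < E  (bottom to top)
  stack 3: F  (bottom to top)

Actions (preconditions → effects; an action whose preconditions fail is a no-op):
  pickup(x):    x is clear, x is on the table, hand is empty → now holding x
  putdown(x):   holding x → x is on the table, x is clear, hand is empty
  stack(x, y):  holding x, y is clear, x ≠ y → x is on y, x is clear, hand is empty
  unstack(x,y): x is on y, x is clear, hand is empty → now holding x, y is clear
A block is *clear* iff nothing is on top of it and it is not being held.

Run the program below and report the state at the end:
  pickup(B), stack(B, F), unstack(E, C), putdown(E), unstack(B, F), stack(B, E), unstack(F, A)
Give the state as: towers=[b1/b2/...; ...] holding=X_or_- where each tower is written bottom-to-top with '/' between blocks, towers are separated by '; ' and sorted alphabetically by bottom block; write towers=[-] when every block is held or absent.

towers=[D/A/C; E/B; F] holding=-

step 1 (pickup(B)): towers=[D/A/C/E; F] holding=B
step 2 (stack(B, F)): towers=[D/A/C/E; F/B] holding=-
step 3 (unstack(E, C)): towers=[D/A/C; F/B] holding=E
step 4 (putdown(E)): towers=[D/A/C; E; F/B] holding=-
step 5 (unstack(B, F)): towers=[D/A/C; E; F] holding=B
step 6 (stack(B, E)): towers=[D/A/C; E/B; F] holding=-
step 7 (unstack(F, A)) [no-op]: towers=[D/A/C; E/B; F] holding=-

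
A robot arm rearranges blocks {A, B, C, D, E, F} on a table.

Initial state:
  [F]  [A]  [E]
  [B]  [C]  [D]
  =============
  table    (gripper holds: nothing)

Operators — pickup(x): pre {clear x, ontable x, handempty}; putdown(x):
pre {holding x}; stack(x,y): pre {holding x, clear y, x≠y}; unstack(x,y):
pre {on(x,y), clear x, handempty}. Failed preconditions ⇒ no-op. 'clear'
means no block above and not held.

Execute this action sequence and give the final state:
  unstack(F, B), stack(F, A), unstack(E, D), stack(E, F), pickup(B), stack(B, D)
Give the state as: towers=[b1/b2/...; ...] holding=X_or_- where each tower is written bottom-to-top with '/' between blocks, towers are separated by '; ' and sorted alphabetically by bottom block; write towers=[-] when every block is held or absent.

towers=[C/A/F/E; D/B] holding=-

step 1 (unstack(F, B)): towers=[B; C/A; D/E] holding=F
step 2 (stack(F, A)): towers=[B; C/A/F; D/E] holding=-
step 3 (unstack(E, D)): towers=[B; C/A/F; D] holding=E
step 4 (stack(E, F)): towers=[B; C/A/F/E; D] holding=-
step 5 (pickup(B)): towers=[C/A/F/E; D] holding=B
step 6 (stack(B, D)): towers=[C/A/F/E; D/B] holding=-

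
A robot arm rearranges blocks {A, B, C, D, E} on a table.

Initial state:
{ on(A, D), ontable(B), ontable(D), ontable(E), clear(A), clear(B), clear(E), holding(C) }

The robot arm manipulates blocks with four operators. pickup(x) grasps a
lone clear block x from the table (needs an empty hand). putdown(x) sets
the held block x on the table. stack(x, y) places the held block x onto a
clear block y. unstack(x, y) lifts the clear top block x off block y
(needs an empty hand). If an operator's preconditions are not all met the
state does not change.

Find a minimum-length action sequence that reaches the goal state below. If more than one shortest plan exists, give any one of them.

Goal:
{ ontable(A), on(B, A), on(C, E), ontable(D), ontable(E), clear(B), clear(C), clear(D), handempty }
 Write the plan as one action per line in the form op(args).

stack(C, E)
unstack(A, D)
putdown(A)
pickup(B)
stack(B, A)

step 1 (stack(C, E)): towers=[B; D/A; E/C] holding=-
step 2 (unstack(A, D)): towers=[B; D; E/C] holding=A
step 3 (putdown(A)): towers=[A; B; D; E/C] holding=-
step 4 (pickup(B)): towers=[A; D; E/C] holding=B
step 5 (stack(B, A)): towers=[A/B; D; E/C] holding=-
goal check: towers=[A/B; D; E/C] holding=- — reached (length 5, optimal by BFS)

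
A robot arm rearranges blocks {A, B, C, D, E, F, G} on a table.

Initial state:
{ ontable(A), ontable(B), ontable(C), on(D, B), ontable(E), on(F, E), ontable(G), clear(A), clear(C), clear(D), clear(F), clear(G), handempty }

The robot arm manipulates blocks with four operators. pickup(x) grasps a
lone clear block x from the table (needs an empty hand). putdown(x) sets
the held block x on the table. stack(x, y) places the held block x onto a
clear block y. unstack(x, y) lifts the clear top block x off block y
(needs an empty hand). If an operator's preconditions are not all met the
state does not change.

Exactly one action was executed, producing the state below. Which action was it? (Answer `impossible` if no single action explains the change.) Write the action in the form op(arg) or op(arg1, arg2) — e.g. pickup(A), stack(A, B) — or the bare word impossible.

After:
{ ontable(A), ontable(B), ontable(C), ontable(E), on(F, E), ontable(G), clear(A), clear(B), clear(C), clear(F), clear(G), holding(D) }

unstack(D, B)

target: towers=[A; B; C; E/F; G] holding=D
     unstack(F, E) → towers=[A; B/D; C; E; G] holding=F
         pickup(G) → towers=[A; B/D; C; E/F] holding=G
     unstack(D, B) → towers=[A; B; C; E/F; G] holding=D  ← match
         pickup(A) → towers=[B/D; C; E/F; G] holding=A
         pickup(C) → towers=[A; B/D; E/F; G] holding=C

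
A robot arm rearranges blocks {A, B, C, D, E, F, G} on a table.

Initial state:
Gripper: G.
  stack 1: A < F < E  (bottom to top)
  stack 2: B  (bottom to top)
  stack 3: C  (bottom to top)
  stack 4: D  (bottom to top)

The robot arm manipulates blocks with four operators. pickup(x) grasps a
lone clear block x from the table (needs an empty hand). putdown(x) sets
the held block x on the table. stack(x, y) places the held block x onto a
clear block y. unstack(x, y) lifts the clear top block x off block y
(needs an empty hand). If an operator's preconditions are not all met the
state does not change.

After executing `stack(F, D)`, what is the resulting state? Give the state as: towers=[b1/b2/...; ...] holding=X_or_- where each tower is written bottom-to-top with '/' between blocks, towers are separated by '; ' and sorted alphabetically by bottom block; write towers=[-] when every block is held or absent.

towers=[A/F/E; B; C; D] holding=G

before: towers=[A/F/E; B; C; D] holding=G
pre[stack(F, D)]: holding(F) no, clear(D) yes, F≠D yes
holding(F) unmet → stack(F, D) is a no-op
after:  towers=[A/F/E; B; C; D] holding=G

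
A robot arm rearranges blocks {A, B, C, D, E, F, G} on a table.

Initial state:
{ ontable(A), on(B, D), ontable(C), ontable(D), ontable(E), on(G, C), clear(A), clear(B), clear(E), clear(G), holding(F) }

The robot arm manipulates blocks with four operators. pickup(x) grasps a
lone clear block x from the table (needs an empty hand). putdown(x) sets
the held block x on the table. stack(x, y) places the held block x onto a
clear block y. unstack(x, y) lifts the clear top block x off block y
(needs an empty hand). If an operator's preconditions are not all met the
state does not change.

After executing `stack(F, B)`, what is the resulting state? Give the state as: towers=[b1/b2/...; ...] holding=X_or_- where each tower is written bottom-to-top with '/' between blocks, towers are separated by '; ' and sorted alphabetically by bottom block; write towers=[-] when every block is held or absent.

before: towers=[A; C/G; D/B; E] holding=F
pre[stack(F, B)]: holding(F) ✓, clear(B) ✓, F≠B ✓
all met → apply stack(F, B)
after:  towers=[A; C/G; D/B/F; E] holding=-

towers=[A; C/G; D/B/F; E] holding=-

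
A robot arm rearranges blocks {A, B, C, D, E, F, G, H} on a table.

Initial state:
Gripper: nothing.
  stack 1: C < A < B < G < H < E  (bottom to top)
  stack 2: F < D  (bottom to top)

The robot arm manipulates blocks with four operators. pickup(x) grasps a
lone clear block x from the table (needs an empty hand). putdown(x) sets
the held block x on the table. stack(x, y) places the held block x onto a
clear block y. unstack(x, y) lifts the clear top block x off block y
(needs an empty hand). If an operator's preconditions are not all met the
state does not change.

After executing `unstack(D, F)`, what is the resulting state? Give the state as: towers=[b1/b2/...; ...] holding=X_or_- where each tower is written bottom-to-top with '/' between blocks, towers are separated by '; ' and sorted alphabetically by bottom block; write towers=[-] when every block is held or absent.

towers=[C/A/B/G/H/E; F] holding=D

before: towers=[C/A/B/G/H/E; F/D] holding=-
pre[unstack(D, F)]: on(D,F) yes, clear(D) yes, handempty yes
all met → apply unstack(D, F)
after:  towers=[C/A/B/G/H/E; F] holding=D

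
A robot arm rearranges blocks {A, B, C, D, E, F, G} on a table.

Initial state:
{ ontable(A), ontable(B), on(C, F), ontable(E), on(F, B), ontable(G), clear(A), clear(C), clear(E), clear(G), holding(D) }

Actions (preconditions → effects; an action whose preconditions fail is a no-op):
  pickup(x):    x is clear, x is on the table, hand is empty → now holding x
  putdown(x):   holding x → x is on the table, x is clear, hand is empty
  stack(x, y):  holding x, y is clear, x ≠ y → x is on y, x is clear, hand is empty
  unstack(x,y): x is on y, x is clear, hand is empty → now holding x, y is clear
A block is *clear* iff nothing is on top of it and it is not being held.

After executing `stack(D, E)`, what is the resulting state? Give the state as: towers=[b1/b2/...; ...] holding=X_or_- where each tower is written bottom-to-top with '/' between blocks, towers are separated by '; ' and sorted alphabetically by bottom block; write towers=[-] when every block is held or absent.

before: towers=[A; B/F/C; E; G] holding=D
pre[stack(D, E)]: holding(D) ok, clear(E) ok, D≠E ok
all met → apply stack(D, E)
after:  towers=[A; B/F/C; E/D; G] holding=-

towers=[A; B/F/C; E/D; G] holding=-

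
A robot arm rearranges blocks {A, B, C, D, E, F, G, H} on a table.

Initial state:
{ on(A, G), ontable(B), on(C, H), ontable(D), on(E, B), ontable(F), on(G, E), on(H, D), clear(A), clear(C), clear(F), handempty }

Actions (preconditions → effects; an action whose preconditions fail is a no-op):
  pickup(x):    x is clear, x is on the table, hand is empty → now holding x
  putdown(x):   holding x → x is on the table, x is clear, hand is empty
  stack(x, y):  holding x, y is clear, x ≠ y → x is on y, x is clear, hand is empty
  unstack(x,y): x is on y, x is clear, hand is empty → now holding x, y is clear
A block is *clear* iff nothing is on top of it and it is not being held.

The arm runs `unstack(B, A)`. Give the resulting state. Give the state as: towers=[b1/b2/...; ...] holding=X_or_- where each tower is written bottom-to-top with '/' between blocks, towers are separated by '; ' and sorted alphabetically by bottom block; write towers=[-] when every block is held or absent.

before: towers=[B/E/G/A; D/H/C; F] holding=-
pre[unstack(B, A)]: on(B,A) no, clear(B) no, handempty yes
on(B,A), clear(B) unmet → unstack(B, A) is a no-op
after:  towers=[B/E/G/A; D/H/C; F] holding=-

towers=[B/E/G/A; D/H/C; F] holding=-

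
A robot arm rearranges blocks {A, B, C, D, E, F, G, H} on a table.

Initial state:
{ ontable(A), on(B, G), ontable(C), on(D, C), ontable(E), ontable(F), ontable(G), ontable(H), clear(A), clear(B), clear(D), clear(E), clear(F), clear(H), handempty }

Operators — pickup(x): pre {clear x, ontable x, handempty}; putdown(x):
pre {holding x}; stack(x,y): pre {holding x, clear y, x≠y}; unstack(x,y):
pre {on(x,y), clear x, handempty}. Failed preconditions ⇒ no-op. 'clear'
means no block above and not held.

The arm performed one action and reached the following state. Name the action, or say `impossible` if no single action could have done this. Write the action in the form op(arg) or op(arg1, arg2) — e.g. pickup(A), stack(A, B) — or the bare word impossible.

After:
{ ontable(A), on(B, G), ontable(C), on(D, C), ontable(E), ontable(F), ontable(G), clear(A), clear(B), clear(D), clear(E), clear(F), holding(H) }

target: towers=[A; C/D; E; F; G/B] holding=H
         pickup(A) → towers=[C/D; E; F; G/B; H] holding=A
         pickup(E) → towers=[A; C/D; F; G/B; H] holding=E
         pickup(H) → towers=[A; C/D; E; F; G/B] holding=H  ← match
     unstack(B, G) → towers=[A; C/D; E; F; G; H] holding=B
         pickup(F) → towers=[A; C/D; E; G/B; H] holding=F
     unstack(D, C) → towers=[A; C; E; F; G/B; H] holding=D

pickup(H)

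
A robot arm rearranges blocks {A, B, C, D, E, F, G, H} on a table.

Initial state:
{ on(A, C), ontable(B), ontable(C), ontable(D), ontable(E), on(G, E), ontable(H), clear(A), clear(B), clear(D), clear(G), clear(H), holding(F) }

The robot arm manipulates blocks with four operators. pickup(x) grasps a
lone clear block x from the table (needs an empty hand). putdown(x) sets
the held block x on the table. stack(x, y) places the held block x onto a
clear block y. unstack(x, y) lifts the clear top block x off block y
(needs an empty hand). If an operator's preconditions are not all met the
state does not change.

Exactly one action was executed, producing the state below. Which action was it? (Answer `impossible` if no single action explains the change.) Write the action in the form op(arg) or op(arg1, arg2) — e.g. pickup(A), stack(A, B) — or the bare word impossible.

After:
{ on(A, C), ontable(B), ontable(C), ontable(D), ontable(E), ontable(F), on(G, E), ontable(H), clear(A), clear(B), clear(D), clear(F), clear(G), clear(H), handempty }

putdown(F)

target: towers=[B; C/A; D; E/G; F; H] holding=-
        putdown(F) → towers=[B; C/A; D; E/G; F; H] holding=-  ← match
       stack(F, G) → towers=[B; C/A; D; E/G/F; H] holding=-
       stack(F, A) → towers=[B; C/A/F; D; E/G; H] holding=-
       stack(F, H) → towers=[B; C/A; D; E/G; H/F] holding=-
       stack(F, B) → towers=[B/F; C/A; D; E/G; H] holding=-
       stack(F, D) → towers=[B; C/A; D/F; E/G; H] holding=-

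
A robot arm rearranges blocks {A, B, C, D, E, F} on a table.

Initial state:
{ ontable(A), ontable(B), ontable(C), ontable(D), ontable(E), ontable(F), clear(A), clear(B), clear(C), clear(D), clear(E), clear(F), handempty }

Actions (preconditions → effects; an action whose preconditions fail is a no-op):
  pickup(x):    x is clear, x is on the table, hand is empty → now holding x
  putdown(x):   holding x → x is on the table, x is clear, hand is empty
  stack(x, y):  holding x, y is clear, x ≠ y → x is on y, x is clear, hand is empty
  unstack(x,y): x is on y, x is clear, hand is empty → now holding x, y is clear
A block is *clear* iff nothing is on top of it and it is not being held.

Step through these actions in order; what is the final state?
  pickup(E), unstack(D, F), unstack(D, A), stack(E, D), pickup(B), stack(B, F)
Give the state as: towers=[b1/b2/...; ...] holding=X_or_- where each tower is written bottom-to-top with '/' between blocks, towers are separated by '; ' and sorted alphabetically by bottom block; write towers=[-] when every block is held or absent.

step 1 (pickup(E)): towers=[A; B; C; D; F] holding=E
step 2 (unstack(D, F)) [no-op]: towers=[A; B; C; D; F] holding=E
step 3 (unstack(D, A)) [no-op]: towers=[A; B; C; D; F] holding=E
step 4 (stack(E, D)): towers=[A; B; C; D/E; F] holding=-
step 5 (pickup(B)): towers=[A; C; D/E; F] holding=B
step 6 (stack(B, F)): towers=[A; C; D/E; F/B] holding=-

towers=[A; C; D/E; F/B] holding=-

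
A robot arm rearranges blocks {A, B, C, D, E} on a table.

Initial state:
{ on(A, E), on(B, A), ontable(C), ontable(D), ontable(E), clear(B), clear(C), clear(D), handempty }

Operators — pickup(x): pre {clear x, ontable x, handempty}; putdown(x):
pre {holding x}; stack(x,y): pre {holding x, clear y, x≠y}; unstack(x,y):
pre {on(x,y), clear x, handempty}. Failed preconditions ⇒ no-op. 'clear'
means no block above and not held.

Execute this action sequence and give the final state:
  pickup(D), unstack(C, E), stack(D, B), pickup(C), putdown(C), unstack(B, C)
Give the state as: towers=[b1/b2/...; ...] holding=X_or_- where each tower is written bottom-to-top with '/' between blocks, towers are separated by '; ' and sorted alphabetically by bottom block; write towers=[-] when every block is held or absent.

towers=[C; E/A/B/D] holding=-

step 1 (pickup(D)): towers=[C; E/A/B] holding=D
step 2 (unstack(C, E)) [no-op]: towers=[C; E/A/B] holding=D
step 3 (stack(D, B)): towers=[C; E/A/B/D] holding=-
step 4 (pickup(C)): towers=[E/A/B/D] holding=C
step 5 (putdown(C)): towers=[C; E/A/B/D] holding=-
step 6 (unstack(B, C)) [no-op]: towers=[C; E/A/B/D] holding=-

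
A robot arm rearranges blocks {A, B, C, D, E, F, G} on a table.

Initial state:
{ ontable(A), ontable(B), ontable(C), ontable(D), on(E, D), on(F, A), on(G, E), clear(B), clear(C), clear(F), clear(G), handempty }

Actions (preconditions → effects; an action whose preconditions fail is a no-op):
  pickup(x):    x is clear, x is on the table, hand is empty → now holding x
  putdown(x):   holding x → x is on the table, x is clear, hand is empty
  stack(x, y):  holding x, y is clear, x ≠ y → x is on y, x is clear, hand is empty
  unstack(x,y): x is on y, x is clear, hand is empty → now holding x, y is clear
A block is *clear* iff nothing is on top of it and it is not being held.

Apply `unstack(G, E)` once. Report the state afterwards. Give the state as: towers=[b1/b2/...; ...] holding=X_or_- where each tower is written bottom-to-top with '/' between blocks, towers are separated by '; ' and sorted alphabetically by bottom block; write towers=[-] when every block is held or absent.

before: towers=[A/F; B; C; D/E/G] holding=-
pre[unstack(G, E)]: on(G,E) ✓, clear(G) ✓, handempty ✓
all met → apply unstack(G, E)
after:  towers=[A/F; B; C; D/E] holding=G

towers=[A/F; B; C; D/E] holding=G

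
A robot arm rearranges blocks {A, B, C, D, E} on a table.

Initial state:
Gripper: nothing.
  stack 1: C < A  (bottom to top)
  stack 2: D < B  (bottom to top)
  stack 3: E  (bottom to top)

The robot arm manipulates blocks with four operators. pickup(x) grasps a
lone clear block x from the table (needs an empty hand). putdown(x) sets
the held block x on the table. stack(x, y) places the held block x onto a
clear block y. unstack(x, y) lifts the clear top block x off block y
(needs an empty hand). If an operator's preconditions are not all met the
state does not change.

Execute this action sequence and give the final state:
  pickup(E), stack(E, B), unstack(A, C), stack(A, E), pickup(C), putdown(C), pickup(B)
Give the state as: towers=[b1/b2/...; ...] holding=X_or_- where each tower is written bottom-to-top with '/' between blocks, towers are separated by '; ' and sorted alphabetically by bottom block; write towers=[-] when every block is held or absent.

step 1 (pickup(E)): towers=[C/A; D/B] holding=E
step 2 (stack(E, B)): towers=[C/A; D/B/E] holding=-
step 3 (unstack(A, C)): towers=[C; D/B/E] holding=A
step 4 (stack(A, E)): towers=[C; D/B/E/A] holding=-
step 5 (pickup(C)): towers=[D/B/E/A] holding=C
step 6 (putdown(C)): towers=[C; D/B/E/A] holding=-
step 7 (pickup(B)) [no-op]: towers=[C; D/B/E/A] holding=-

towers=[C; D/B/E/A] holding=-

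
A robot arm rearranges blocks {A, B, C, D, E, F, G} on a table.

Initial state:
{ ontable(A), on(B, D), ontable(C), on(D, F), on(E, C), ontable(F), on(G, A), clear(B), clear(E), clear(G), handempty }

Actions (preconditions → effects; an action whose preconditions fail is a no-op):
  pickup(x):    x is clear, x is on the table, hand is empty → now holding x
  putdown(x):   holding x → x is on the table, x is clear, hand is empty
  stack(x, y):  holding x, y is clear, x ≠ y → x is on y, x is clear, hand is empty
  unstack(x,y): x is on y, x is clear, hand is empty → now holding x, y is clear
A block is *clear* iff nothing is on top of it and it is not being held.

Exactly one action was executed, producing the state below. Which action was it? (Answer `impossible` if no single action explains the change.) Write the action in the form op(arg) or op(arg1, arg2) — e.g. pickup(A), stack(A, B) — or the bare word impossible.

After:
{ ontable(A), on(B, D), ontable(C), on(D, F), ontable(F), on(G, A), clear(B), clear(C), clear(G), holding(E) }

unstack(E, C)

target: towers=[A/G; C; F/D/B] holding=E
     unstack(B, D) → towers=[A/G; C/E; F/D] holding=B
     unstack(G, A) → towers=[A; C/E; F/D/B] holding=G
     unstack(E, C) → towers=[A/G; C; F/D/B] holding=E  ← match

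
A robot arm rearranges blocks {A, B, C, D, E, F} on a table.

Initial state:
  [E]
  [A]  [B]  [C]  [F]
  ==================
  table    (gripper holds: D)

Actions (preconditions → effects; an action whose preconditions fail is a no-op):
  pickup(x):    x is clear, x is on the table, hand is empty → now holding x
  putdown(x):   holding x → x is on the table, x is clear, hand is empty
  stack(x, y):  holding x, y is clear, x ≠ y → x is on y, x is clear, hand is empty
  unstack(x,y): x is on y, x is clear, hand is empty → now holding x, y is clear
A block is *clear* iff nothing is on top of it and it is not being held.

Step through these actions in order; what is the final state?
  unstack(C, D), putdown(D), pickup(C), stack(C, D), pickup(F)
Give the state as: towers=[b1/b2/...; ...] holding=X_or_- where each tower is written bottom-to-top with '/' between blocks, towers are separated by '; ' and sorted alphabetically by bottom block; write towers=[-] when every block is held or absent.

step 1 (unstack(C, D)) [no-op]: towers=[A/E; B; C; F] holding=D
step 2 (putdown(D)): towers=[A/E; B; C; D; F] holding=-
step 3 (pickup(C)): towers=[A/E; B; D; F] holding=C
step 4 (stack(C, D)): towers=[A/E; B; D/C; F] holding=-
step 5 (pickup(F)): towers=[A/E; B; D/C] holding=F

towers=[A/E; B; D/C] holding=F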